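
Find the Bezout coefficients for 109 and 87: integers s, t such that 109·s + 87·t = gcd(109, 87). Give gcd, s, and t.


Euclidean algorithm on (109, 87) — divide until remainder is 0:
  109 = 1 · 87 + 22
  87 = 3 · 22 + 21
  22 = 1 · 21 + 1
  21 = 21 · 1 + 0
gcd(109, 87) = 1.
Track Bezout coefficients alongside the remainders: start with r₀ = 109 = a·1 + b·0 (s = 1, t = 0) and r₁ = 87 = a·0 + b·1 (s = 0, t = 1); each new remainder r_{k+1} = r_{k-1} − q_k·r_k inherits s_{k+1} = s_{k-1} − q_k·s_k, t_{k+1} = t_{k-1} − q_k·t_k, so r_k = a·s_k + b·t_k at every step:
  q = 1: r = 22, s = 1 − 1·0 = 1, t = 0 − 1·1 = -1  (check: 109·1 + 87·(-1) = 22)
  q = 3: r = 21, s = 0 − 3·1 = -3, t = 1 − 3·(-1) = 4  (check: 109·(-3) + 87·4 = 21)
  q = 1: r = 1, s = 1 − 1·(-3) = 4, t = -1 − 1·4 = -5  (check: 109·4 + 87·(-5) = 1)
The row with r = 1 (the gcd) gives the Bezout coefficients s = 4, t = -5.
Result: 109 · (4) + 87 · (-5) = 1.

gcd(109, 87) = 1; s = 4, t = -5 (check: 109·4 + 87·(-5) = 1).


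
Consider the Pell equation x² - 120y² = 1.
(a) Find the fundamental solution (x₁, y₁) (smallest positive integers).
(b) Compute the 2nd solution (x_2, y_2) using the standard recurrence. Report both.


Step 1: Find the fundamental solution (x₁, y₁) of x² - 120y² = 1.
  Expand √120 as a continued fraction. a₀ = ⌊√120⌋ = 10; iterate m_{k+1} = d_k·a_k − m_k, d_{k+1} = (120 − m_{k+1}²)/d_k, a_{k+1} = ⌊(a₀ + m_{k+1})/d_{k+1}⌋ (starting m₀ = 0, d₀ = 1), with convergents p_k = a_k·p_{k-1} + p_{k-2}, q_k = a_k·q_{k-1} + q_{k-2} (p₋₁ = 1, q₋₁ = 0):
  k = 0: a₀ = 10; p₀/q₀ = 10/1; p₀² − 120·q₀² = 100 − 120 = -20.
  k = 1: m = 10, d = 20, a = ⌊(10 + 10)/20⌋ = 1; p/q = (1·10 + 1)/(1·1 + 0) = 11/1; p² − 120·q² = 121 − 120 = 1.
  The first convergent with p² − 120·q² = 1 gives the fundamental solution (x₁, y₁) = (11, 1).
Step 2: Apply the recurrence (x_{n+1}, y_{n+1}) = (x₁x_n + 120y₁y_n, x₁y_n + y₁x_n) repeatedly.
  From (x_1, y_1) = (11, 1): x_2 = 11·11 + 120·1·1 = 241; y_2 = 11·1 + 1·11 = 22.
Step 3: Verify x_2² - 120·y_2² = 58081 - 58080 = 1 (should be 1). ✓

(x_1, y_1) = (11, 1); (x_2, y_2) = (241, 22).


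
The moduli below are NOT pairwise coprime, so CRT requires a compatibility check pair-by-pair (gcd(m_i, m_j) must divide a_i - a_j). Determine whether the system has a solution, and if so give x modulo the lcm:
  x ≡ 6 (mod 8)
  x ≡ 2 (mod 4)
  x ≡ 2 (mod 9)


Moduli 8, 4, 9 are not pairwise coprime, so CRT works modulo lcm(m_i) when all pairwise compatibility conditions hold.
Pairwise compatibility: gcd(m_i, m_j) must divide a_i - a_j for every pair.
Merge one congruence at a time:
  Start: x ≡ 6 (mod 8).
  Combine with x ≡ 2 (mod 4): gcd(8, 4) = 4; 2 - 6 = -4, which IS divisible by 4, so compatible.
    Write x = 6 + 8·t and substitute into x ≡ 2 (mod 4): 8·t ≡ 2 − 6 = -4 (mod 4).
    Divide the congruence (and modulus) by g = 4: 2·t ≡ -1 (mod 1).
    Modulo 1 every t works; take t = 0.
    Then x = 6 + 8·0 = 6, valid modulo lcm(8, 4) = 8: x ≡ 6 (mod 8).
  Combine with x ≡ 2 (mod 9): gcd(8, 9) = 1; 2 - 6 = -4, which IS divisible by 1, so compatible.
    Write x = 6 + 8·t and substitute into x ≡ 2 (mod 9): 8·t ≡ 2 − 6 = -4 (mod 9).
    Reduce coefficients mod 9: 8·t ≡ 5 (mod 9).
    The inverse of 8 mod 9 is 8 (since 8·8 = 64 = 7·9 + 1), so t ≡ 8·5 = 40 ≡ 4 (mod 9).
    Then x = 6 + 8·4 = 38, valid modulo lcm(8, 9) = 72: x ≡ 38 (mod 72).
Verify: 38 mod 8 = 6, 38 mod 4 = 2, 38 mod 9 = 2.

x ≡ 38 (mod 72).


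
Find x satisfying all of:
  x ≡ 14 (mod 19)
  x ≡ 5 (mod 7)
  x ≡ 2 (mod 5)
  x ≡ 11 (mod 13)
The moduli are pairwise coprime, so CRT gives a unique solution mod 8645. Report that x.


Product of moduli M = 19 · 7 · 5 · 13 = 8645.
Merge one congruence at a time:
  Start: x ≡ 14 (mod 19).
  Combine with x ≡ 5 (mod 7); new modulus lcm = 133.
    Write x = 14 + 19·t and substitute into x ≡ 5 (mod 7): 19·t ≡ 5 − 14 = -9 (mod 7).
    Reduce coefficients mod 7: 5·t ≡ 5 (mod 7).
    The inverse of 5 mod 7 is 3 (since 5·3 = 15 = 2·7 + 1), so t ≡ 3·5 = 15 ≡ 1 (mod 7).
    Then x = 14 + 19·1 = 33, valid modulo lcm(19, 7) = 133: x ≡ 33 (mod 133).
  Combine with x ≡ 2 (mod 5); new modulus lcm = 665.
    Write x = 33 + 133·t and substitute into x ≡ 2 (mod 5): 133·t ≡ 2 − 33 = -31 (mod 5).
    Reduce coefficients mod 5: 3·t ≡ 4 (mod 5).
    The inverse of 3 mod 5 is 2 (since 3·2 = 6 = 1·5 + 1), so t ≡ 2·4 = 8 ≡ 3 (mod 5).
    Then x = 33 + 133·3 = 432, valid modulo lcm(133, 5) = 665: x ≡ 432 (mod 665).
  Combine with x ≡ 11 (mod 13); new modulus lcm = 8645.
    Write x = 432 + 665·t and substitute into x ≡ 11 (mod 13): 665·t ≡ 11 − 432 = -421 (mod 13).
    Reduce coefficients mod 13: 2·t ≡ 8 (mod 13).
    The inverse of 2 mod 13 is 7 (since 2·7 = 14 = 1·13 + 1), so t ≡ 7·8 = 56 ≡ 4 (mod 13).
    Then x = 432 + 665·4 = 3092, valid modulo lcm(665, 13) = 8645: x ≡ 3092 (mod 8645).
Verify against each original: 3092 mod 19 = 14, 3092 mod 7 = 5, 3092 mod 5 = 2, 3092 mod 13 = 11.

x ≡ 3092 (mod 8645).


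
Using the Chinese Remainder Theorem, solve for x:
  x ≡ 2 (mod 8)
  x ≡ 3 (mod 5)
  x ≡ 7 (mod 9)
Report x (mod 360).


Moduli 8, 5, 9 are pairwise coprime; by CRT there is a unique solution modulo M = 8 · 5 · 9 = 360.
Solve pairwise, accumulating the modulus:
  Start with x ≡ 2 (mod 8).
  Combine with x ≡ 3 (mod 5): since gcd(8, 5) = 1, we get a unique residue mod 40.
    Write x = 2 + 8·t and substitute into x ≡ 3 (mod 5): 8·t ≡ 3 − 2 = 1 (mod 5).
    Reduce coefficients mod 5: 3·t ≡ 1 (mod 5).
    The inverse of 3 mod 5 is 2 (since 3·2 = 6 = 1·5 + 1), so t ≡ 2·1 = 2 ≡ 2 (mod 5).
    Then x = 2 + 8·2 = 18, valid modulo lcm(8, 5) = 40: x ≡ 18 (mod 40).
  Combine with x ≡ 7 (mod 9): since gcd(40, 9) = 1, we get a unique residue mod 360.
    Write x = 18 + 40·t and substitute into x ≡ 7 (mod 9): 40·t ≡ 7 − 18 = -11 (mod 9).
    Reduce coefficients mod 9: 4·t ≡ 7 (mod 9).
    The inverse of 4 mod 9 is 7 (since 4·7 = 28 = 3·9 + 1), so t ≡ 7·7 = 49 ≡ 4 (mod 9).
    Then x = 18 + 40·4 = 178, valid modulo lcm(40, 9) = 360: x ≡ 178 (mod 360).
Verify: 178 mod 8 = 2 ✓, 178 mod 5 = 3 ✓, 178 mod 9 = 7 ✓.

x ≡ 178 (mod 360).


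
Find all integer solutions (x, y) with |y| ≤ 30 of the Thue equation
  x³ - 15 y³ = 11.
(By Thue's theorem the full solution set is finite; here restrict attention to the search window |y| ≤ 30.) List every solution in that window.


The equation is x³ - 15y³ = 11. For fixed y, x³ = 15·y³ + 11, so a solution requires the RHS to be a perfect cube.
Strategy: iterate y from -30 to 30, compute RHS = 15·y³ + 11, and check whether it is a (positive or negative) perfect cube.
Check small values of y:
  y = 0: RHS = 11 is not a perfect cube.
  y = 1: RHS = 26 is not a perfect cube.
  y = -1: RHS = -4 is not a perfect cube.
  y = 2: RHS = 131 is not a perfect cube.
  y = -2: RHS = -109 is not a perfect cube.
  y = 3: RHS = 416 is not a perfect cube.
  y = -3: RHS = -394 is not a perfect cube.
Continuing the search up to |y| = 30 finds no solutions either.
No (x, y) in the scanned range satisfies the equation.

No integer solutions with |y| ≤ 30.


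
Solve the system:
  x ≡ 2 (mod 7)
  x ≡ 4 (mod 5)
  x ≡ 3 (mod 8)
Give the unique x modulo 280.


Moduli 7, 5, 8 are pairwise coprime; by CRT there is a unique solution modulo M = 7 · 5 · 8 = 280.
Solve pairwise, accumulating the modulus:
  Start with x ≡ 2 (mod 7).
  Combine with x ≡ 4 (mod 5): since gcd(7, 5) = 1, we get a unique residue mod 35.
    Write x = 2 + 7·t and substitute into x ≡ 4 (mod 5): 7·t ≡ 4 − 2 = 2 (mod 5).
    Reduce coefficients mod 5: 2·t ≡ 2 (mod 5).
    The inverse of 2 mod 5 is 3 (since 2·3 = 6 = 1·5 + 1), so t ≡ 3·2 = 6 ≡ 1 (mod 5).
    Then x = 2 + 7·1 = 9, valid modulo lcm(7, 5) = 35: x ≡ 9 (mod 35).
  Combine with x ≡ 3 (mod 8): since gcd(35, 8) = 1, we get a unique residue mod 280.
    Write x = 9 + 35·t and substitute into x ≡ 3 (mod 8): 35·t ≡ 3 − 9 = -6 (mod 8).
    Reduce coefficients mod 8: 3·t ≡ 2 (mod 8).
    The inverse of 3 mod 8 is 3 (since 3·3 = 9 = 1·8 + 1), so t ≡ 3·2 = 6 ≡ 6 (mod 8).
    Then x = 9 + 35·6 = 219, valid modulo lcm(35, 8) = 280: x ≡ 219 (mod 280).
Verify: 219 mod 7 = 2 ✓, 219 mod 5 = 4 ✓, 219 mod 8 = 3 ✓.

x ≡ 219 (mod 280).


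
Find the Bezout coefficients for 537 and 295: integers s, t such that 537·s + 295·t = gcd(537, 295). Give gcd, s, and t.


Euclidean algorithm on (537, 295) — divide until remainder is 0:
  537 = 1 · 295 + 242
  295 = 1 · 242 + 53
  242 = 4 · 53 + 30
  53 = 1 · 30 + 23
  30 = 1 · 23 + 7
  23 = 3 · 7 + 2
  7 = 3 · 2 + 1
  2 = 2 · 1 + 0
gcd(537, 295) = 1.
Track Bezout coefficients alongside the remainders: start with r₀ = 537 = a·1 + b·0 (s = 1, t = 0) and r₁ = 295 = a·0 + b·1 (s = 0, t = 1); each new remainder r_{k+1} = r_{k-1} − q_k·r_k inherits s_{k+1} = s_{k-1} − q_k·s_k, t_{k+1} = t_{k-1} − q_k·t_k, so r_k = a·s_k + b·t_k at every step:
  q = 1: r = 242, s = 1 − 1·0 = 1, t = 0 − 1·1 = -1  (check: 537·1 + 295·(-1) = 242)
  q = 1: r = 53, s = 0 − 1·1 = -1, t = 1 − 1·(-1) = 2  (check: 537·(-1) + 295·2 = 53)
  q = 4: r = 30, s = 1 − 4·(-1) = 5, t = -1 − 4·2 = -9  (check: 537·5 + 295·(-9) = 30)
  q = 1: r = 23, s = -1 − 1·5 = -6, t = 2 − 1·(-9) = 11  (check: 537·(-6) + 295·11 = 23)
  q = 1: r = 7, s = 5 − 1·(-6) = 11, t = -9 − 1·11 = -20  (check: 537·11 + 295·(-20) = 7)
  q = 3: r = 2, s = -6 − 3·11 = -39, t = 11 − 3·(-20) = 71  (check: 537·(-39) + 295·71 = 2)
  q = 3: r = 1, s = 11 − 3·(-39) = 128, t = -20 − 3·71 = -233  (check: 537·128 + 295·(-233) = 1)
The row with r = 1 (the gcd) gives the Bezout coefficients s = 128, t = -233.
Result: 537 · (128) + 295 · (-233) = 1.

gcd(537, 295) = 1; s = 128, t = -233 (check: 537·128 + 295·(-233) = 1).


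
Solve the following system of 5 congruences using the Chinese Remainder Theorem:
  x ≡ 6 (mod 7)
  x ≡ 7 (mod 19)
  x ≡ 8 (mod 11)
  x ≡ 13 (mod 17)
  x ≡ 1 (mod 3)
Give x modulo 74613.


Product of moduli M = 7 · 19 · 11 · 17 · 3 = 74613.
Merge one congruence at a time:
  Start: x ≡ 6 (mod 7).
  Combine with x ≡ 7 (mod 19); new modulus lcm = 133.
    Write x = 6 + 7·t and substitute into x ≡ 7 (mod 19): 7·t ≡ 7 − 6 = 1 (mod 19).
    The inverse of 7 mod 19 is 11 (since 7·11 = 77 = 4·19 + 1), so t ≡ 11·1 = 11 ≡ 11 (mod 19).
    Then x = 6 + 7·11 = 83, valid modulo lcm(7, 19) = 133: x ≡ 83 (mod 133).
  Combine with x ≡ 8 (mod 11); new modulus lcm = 1463.
    Write x = 83 + 133·t and substitute into x ≡ 8 (mod 11): 133·t ≡ 8 − 83 = -75 (mod 11).
    Reduce coefficients mod 11: 1·t ≡ 2 (mod 11).
    So t ≡ 2 (mod 11).
    Then x = 83 + 133·2 = 349, valid modulo lcm(133, 11) = 1463: x ≡ 349 (mod 1463).
  Combine with x ≡ 13 (mod 17); new modulus lcm = 24871.
    Write x = 349 + 1463·t and substitute into x ≡ 13 (mod 17): 1463·t ≡ 13 − 349 = -336 (mod 17).
    Reduce coefficients mod 17: 1·t ≡ 4 (mod 17).
    So t ≡ 4 (mod 17).
    Then x = 349 + 1463·4 = 6201, valid modulo lcm(1463, 17) = 24871: x ≡ 6201 (mod 24871).
  Combine with x ≡ 1 (mod 3); new modulus lcm = 74613.
    Write x = 6201 + 24871·t and substitute into x ≡ 1 (mod 3): 24871·t ≡ 1 − 6201 = -6200 (mod 3).
    Reduce coefficients mod 3: 1·t ≡ 1 (mod 3).
    So t ≡ 1 (mod 3).
    Then x = 6201 + 24871·1 = 31072, valid modulo lcm(24871, 3) = 74613: x ≡ 31072 (mod 74613).
Verify against each original: 31072 mod 7 = 6, 31072 mod 19 = 7, 31072 mod 11 = 8, 31072 mod 17 = 13, 31072 mod 3 = 1.

x ≡ 31072 (mod 74613).


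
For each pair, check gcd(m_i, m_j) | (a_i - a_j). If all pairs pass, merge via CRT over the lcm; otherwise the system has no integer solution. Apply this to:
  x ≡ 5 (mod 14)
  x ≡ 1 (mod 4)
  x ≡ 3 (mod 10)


Moduli 14, 4, 10 are not pairwise coprime, so CRT works modulo lcm(m_i) when all pairwise compatibility conditions hold.
Pairwise compatibility: gcd(m_i, m_j) must divide a_i - a_j for every pair.
Merge one congruence at a time:
  Start: x ≡ 5 (mod 14).
  Combine with x ≡ 1 (mod 4): gcd(14, 4) = 2; 1 - 5 = -4, which IS divisible by 2, so compatible.
    Write x = 5 + 14·t and substitute into x ≡ 1 (mod 4): 14·t ≡ 1 − 5 = -4 (mod 4).
    Divide the congruence (and modulus) by g = 2: 7·t ≡ -2 (mod 2).
    Reduce coefficients mod 2: 1·t ≡ 0 (mod 2).
    So t ≡ 0 (mod 2).
    Then x = 5 + 14·0 = 5, valid modulo lcm(14, 4) = 28: x ≡ 5 (mod 28).
  Combine with x ≡ 3 (mod 10): gcd(28, 10) = 2; 3 - 5 = -2, which IS divisible by 2, so compatible.
    Write x = 5 + 28·t and substitute into x ≡ 3 (mod 10): 28·t ≡ 3 − 5 = -2 (mod 10).
    Divide the congruence (and modulus) by g = 2: 14·t ≡ -1 (mod 5).
    Reduce coefficients mod 5: 4·t ≡ 4 (mod 5).
    The inverse of 4 mod 5 is 4 (since 4·4 = 16 = 3·5 + 1), so t ≡ 4·4 = 16 ≡ 1 (mod 5).
    Then x = 5 + 28·1 = 33, valid modulo lcm(28, 10) = 140: x ≡ 33 (mod 140).
Verify: 33 mod 14 = 5, 33 mod 4 = 1, 33 mod 10 = 3.

x ≡ 33 (mod 140).


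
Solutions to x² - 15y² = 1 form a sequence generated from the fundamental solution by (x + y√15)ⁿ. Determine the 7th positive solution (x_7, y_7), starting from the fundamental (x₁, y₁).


Step 1: Find the fundamental solution (x₁, y₁) of x² - 15y² = 1.
  Expand √15 as a continued fraction. a₀ = ⌊√15⌋ = 3; iterate m_{k+1} = d_k·a_k − m_k, d_{k+1} = (15 − m_{k+1}²)/d_k, a_{k+1} = ⌊(a₀ + m_{k+1})/d_{k+1}⌋ (starting m₀ = 0, d₀ = 1), with convergents p_k = a_k·p_{k-1} + p_{k-2}, q_k = a_k·q_{k-1} + q_{k-2} (p₋₁ = 1, q₋₁ = 0):
  k = 0: a₀ = 3; p₀/q₀ = 3/1; p₀² − 15·q₀² = 9 − 15 = -6.
  k = 1: m = 3, d = 6, a = ⌊(3 + 3)/6⌋ = 1; p/q = (1·3 + 1)/(1·1 + 0) = 4/1; p² − 15·q² = 16 − 15 = 1.
  The first convergent with p² − 15·q² = 1 gives the fundamental solution (x₁, y₁) = (4, 1).
Step 2: Apply the recurrence (x_{n+1}, y_{n+1}) = (x₁x_n + 15y₁y_n, x₁y_n + y₁x_n) repeatedly.
  From (x_1, y_1) = (4, 1): x_2 = 4·4 + 15·1·1 = 31; y_2 = 4·1 + 1·4 = 8.
  From (x_2, y_2) = (31, 8): x_3 = 4·31 + 15·1·8 = 244; y_3 = 4·8 + 1·31 = 63.
  From (x_3, y_3) = (244, 63): x_4 = 4·244 + 15·1·63 = 1921; y_4 = 4·63 + 1·244 = 496.
  From (x_4, y_4) = (1921, 496): x_5 = 4·1921 + 15·1·496 = 15124; y_5 = 4·496 + 1·1921 = 3905.
  From (x_5, y_5) = (15124, 3905): x_6 = 4·15124 + 15·1·3905 = 119071; y_6 = 4·3905 + 1·15124 = 30744.
  From (x_6, y_6) = (119071, 30744): x_7 = 4·119071 + 15·1·30744 = 937444; y_7 = 4·30744 + 1·119071 = 242047.
Step 3: Verify x_7² - 15·y_7² = 878801253136 - 878801253135 = 1 (should be 1). ✓

(x_1, y_1) = (4, 1); (x_7, y_7) = (937444, 242047).


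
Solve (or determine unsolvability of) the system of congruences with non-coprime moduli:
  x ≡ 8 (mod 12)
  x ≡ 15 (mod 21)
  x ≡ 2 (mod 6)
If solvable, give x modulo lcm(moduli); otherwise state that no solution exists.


Moduli 12, 21, 6 are not pairwise coprime, so CRT works modulo lcm(m_i) when all pairwise compatibility conditions hold.
Pairwise compatibility: gcd(m_i, m_j) must divide a_i - a_j for every pair.
Merge one congruence at a time:
  Start: x ≡ 8 (mod 12).
  Combine with x ≡ 15 (mod 21): gcd(12, 21) = 3, and 15 - 8 = 7 is NOT divisible by 3.
    ⇒ system is inconsistent (no integer solution).

No solution (the system is inconsistent).


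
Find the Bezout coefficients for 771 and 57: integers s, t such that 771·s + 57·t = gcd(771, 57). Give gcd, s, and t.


Euclidean algorithm on (771, 57) — divide until remainder is 0:
  771 = 13 · 57 + 30
  57 = 1 · 30 + 27
  30 = 1 · 27 + 3
  27 = 9 · 3 + 0
gcd(771, 57) = 3.
Track Bezout coefficients alongside the remainders: start with r₀ = 771 = a·1 + b·0 (s = 1, t = 0) and r₁ = 57 = a·0 + b·1 (s = 0, t = 1); each new remainder r_{k+1} = r_{k-1} − q_k·r_k inherits s_{k+1} = s_{k-1} − q_k·s_k, t_{k+1} = t_{k-1} − q_k·t_k, so r_k = a·s_k + b·t_k at every step:
  q = 13: r = 30, s = 1 − 13·0 = 1, t = 0 − 13·1 = -13  (check: 771·1 + 57·(-13) = 30)
  q = 1: r = 27, s = 0 − 1·1 = -1, t = 1 − 1·(-13) = 14  (check: 771·(-1) + 57·14 = 27)
  q = 1: r = 3, s = 1 − 1·(-1) = 2, t = -13 − 1·14 = -27  (check: 771·2 + 57·(-27) = 3)
The row with r = 3 (the gcd) gives the Bezout coefficients s = 2, t = -27.
Result: 771 · (2) + 57 · (-27) = 3.

gcd(771, 57) = 3; s = 2, t = -27 (check: 771·2 + 57·(-27) = 3).


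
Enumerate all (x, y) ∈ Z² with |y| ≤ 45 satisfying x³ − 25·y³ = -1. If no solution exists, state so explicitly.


The equation is x³ - 25y³ = -1. For fixed y, x³ = 25·y³ − 1, so a solution requires the RHS to be a perfect cube.
Strategy: iterate y from -45 to 45, compute RHS = 25·y³ − 1, and check whether it is a (positive or negative) perfect cube.
Check small values of y:
  y = 0: RHS = -1 = (-1)³ ⇒ x = -1 works.
  y = 1: RHS = 24 is not a perfect cube.
  y = -1: RHS = -26 is not a perfect cube.
  y = 2: RHS = 199 is not a perfect cube.
  y = -2: RHS = -201 is not a perfect cube.
  y = 3: RHS = 674 is not a perfect cube.
  y = -3: RHS = -676 is not a perfect cube.
Continuing the search up to |y| = 45 finds no further solutions beyond those listed.
Collected solutions: (-1, 0).

Solutions (with |y| ≤ 45): (-1, 0).


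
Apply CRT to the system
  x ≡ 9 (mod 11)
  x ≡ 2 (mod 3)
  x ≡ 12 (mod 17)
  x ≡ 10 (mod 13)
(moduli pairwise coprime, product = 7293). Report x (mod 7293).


Product of moduli M = 11 · 3 · 17 · 13 = 7293.
Merge one congruence at a time:
  Start: x ≡ 9 (mod 11).
  Combine with x ≡ 2 (mod 3); new modulus lcm = 33.
    Write x = 9 + 11·t and substitute into x ≡ 2 (mod 3): 11·t ≡ 2 − 9 = -7 (mod 3).
    Reduce coefficients mod 3: 2·t ≡ 2 (mod 3).
    The inverse of 2 mod 3 is 2 (since 2·2 = 4 = 1·3 + 1), so t ≡ 2·2 = 4 ≡ 1 (mod 3).
    Then x = 9 + 11·1 = 20, valid modulo lcm(11, 3) = 33: x ≡ 20 (mod 33).
  Combine with x ≡ 12 (mod 17); new modulus lcm = 561.
    Write x = 20 + 33·t and substitute into x ≡ 12 (mod 17): 33·t ≡ 12 − 20 = -8 (mod 17).
    Reduce coefficients mod 17: 16·t ≡ 9 (mod 17).
    The inverse of 16 mod 17 is 16 (since 16·16 = 256 = 15·17 + 1), so t ≡ 16·9 = 144 ≡ 8 (mod 17).
    Then x = 20 + 33·8 = 284, valid modulo lcm(33, 17) = 561: x ≡ 284 (mod 561).
  Combine with x ≡ 10 (mod 13); new modulus lcm = 7293.
    Write x = 284 + 561·t and substitute into x ≡ 10 (mod 13): 561·t ≡ 10 − 284 = -274 (mod 13).
    Reduce coefficients mod 13: 2·t ≡ 12 (mod 13).
    The inverse of 2 mod 13 is 7 (since 2·7 = 14 = 1·13 + 1), so t ≡ 7·12 = 84 ≡ 6 (mod 13).
    Then x = 284 + 561·6 = 3650, valid modulo lcm(561, 13) = 7293: x ≡ 3650 (mod 7293).
Verify against each original: 3650 mod 11 = 9, 3650 mod 3 = 2, 3650 mod 17 = 12, 3650 mod 13 = 10.

x ≡ 3650 (mod 7293).


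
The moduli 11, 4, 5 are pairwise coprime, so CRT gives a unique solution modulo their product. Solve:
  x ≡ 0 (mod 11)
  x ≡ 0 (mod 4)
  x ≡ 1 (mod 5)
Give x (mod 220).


Moduli 11, 4, 5 are pairwise coprime; by CRT there is a unique solution modulo M = 11 · 4 · 5 = 220.
Solve pairwise, accumulating the modulus:
  Start with x ≡ 0 (mod 11).
  Combine with x ≡ 0 (mod 4): since gcd(11, 4) = 1, we get a unique residue mod 44.
    Write x = 0 + 11·t and substitute into x ≡ 0 (mod 4): 11·t ≡ 0 − 0 = 0 (mod 4).
    Reduce coefficients mod 4: 3·t ≡ 0 (mod 4).
    The inverse of 3 mod 4 is 3 (since 3·3 = 9 = 2·4 + 1), so t ≡ 3·0 = 0 ≡ 0 (mod 4).
    Then x = 0 + 11·0 = 0, valid modulo lcm(11, 4) = 44: x ≡ 0 (mod 44).
  Combine with x ≡ 1 (mod 5): since gcd(44, 5) = 1, we get a unique residue mod 220.
    Write x = 0 + 44·t and substitute into x ≡ 1 (mod 5): 44·t ≡ 1 − 0 = 1 (mod 5).
    Reduce coefficients mod 5: 4·t ≡ 1 (mod 5).
    The inverse of 4 mod 5 is 4 (since 4·4 = 16 = 3·5 + 1), so t ≡ 4·1 = 4 ≡ 4 (mod 5).
    Then x = 0 + 44·4 = 176, valid modulo lcm(44, 5) = 220: x ≡ 176 (mod 220).
Verify: 176 mod 11 = 0 ✓, 176 mod 4 = 0 ✓, 176 mod 5 = 1 ✓.

x ≡ 176 (mod 220).


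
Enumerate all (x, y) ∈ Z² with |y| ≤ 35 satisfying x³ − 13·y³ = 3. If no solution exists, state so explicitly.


The equation is x³ - 13y³ = 3. For fixed y, x³ = 13·y³ + 3, so a solution requires the RHS to be a perfect cube.
Strategy: iterate y from -35 to 35, compute RHS = 13·y³ + 3, and check whether it is a (positive or negative) perfect cube.
Check small values of y:
  y = 0: RHS = 3 is not a perfect cube.
  y = 1: RHS = 16 is not a perfect cube.
  y = -1: RHS = -10 is not a perfect cube.
  y = 2: RHS = 107 is not a perfect cube.
  y = -2: RHS = -101 is not a perfect cube.
  y = 3: RHS = 354 is not a perfect cube.
  y = -3: RHS = -348 is not a perfect cube.
Continuing the search up to |y| = 35 finds no solutions either.
No (x, y) in the scanned range satisfies the equation.

No integer solutions with |y| ≤ 35.


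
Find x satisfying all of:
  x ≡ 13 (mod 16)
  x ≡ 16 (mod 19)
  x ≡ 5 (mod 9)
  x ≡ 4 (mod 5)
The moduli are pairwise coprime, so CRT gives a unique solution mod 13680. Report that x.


Product of moduli M = 16 · 19 · 9 · 5 = 13680.
Merge one congruence at a time:
  Start: x ≡ 13 (mod 16).
  Combine with x ≡ 16 (mod 19); new modulus lcm = 304.
    Write x = 13 + 16·t and substitute into x ≡ 16 (mod 19): 16·t ≡ 16 − 13 = 3 (mod 19).
    The inverse of 16 mod 19 is 6 (since 16·6 = 96 = 5·19 + 1), so t ≡ 6·3 = 18 ≡ 18 (mod 19).
    Then x = 13 + 16·18 = 301, valid modulo lcm(16, 19) = 304: x ≡ 301 (mod 304).
  Combine with x ≡ 5 (mod 9); new modulus lcm = 2736.
    Write x = 301 + 304·t and substitute into x ≡ 5 (mod 9): 304·t ≡ 5 − 301 = -296 (mod 9).
    Reduce coefficients mod 9: 7·t ≡ 1 (mod 9).
    The inverse of 7 mod 9 is 4 (since 7·4 = 28 = 3·9 + 1), so t ≡ 4·1 = 4 ≡ 4 (mod 9).
    Then x = 301 + 304·4 = 1517, valid modulo lcm(304, 9) = 2736: x ≡ 1517 (mod 2736).
  Combine with x ≡ 4 (mod 5); new modulus lcm = 13680.
    Write x = 1517 + 2736·t and substitute into x ≡ 4 (mod 5): 2736·t ≡ 4 − 1517 = -1513 (mod 5).
    Reduce coefficients mod 5: 1·t ≡ 2 (mod 5).
    So t ≡ 2 (mod 5).
    Then x = 1517 + 2736·2 = 6989, valid modulo lcm(2736, 5) = 13680: x ≡ 6989 (mod 13680).
Verify against each original: 6989 mod 16 = 13, 6989 mod 19 = 16, 6989 mod 9 = 5, 6989 mod 5 = 4.

x ≡ 6989 (mod 13680).


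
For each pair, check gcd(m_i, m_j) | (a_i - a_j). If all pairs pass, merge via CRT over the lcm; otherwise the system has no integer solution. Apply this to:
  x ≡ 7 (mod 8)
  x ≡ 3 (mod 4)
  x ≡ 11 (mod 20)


Moduli 8, 4, 20 are not pairwise coprime, so CRT works modulo lcm(m_i) when all pairwise compatibility conditions hold.
Pairwise compatibility: gcd(m_i, m_j) must divide a_i - a_j for every pair.
Merge one congruence at a time:
  Start: x ≡ 7 (mod 8).
  Combine with x ≡ 3 (mod 4): gcd(8, 4) = 4; 3 - 7 = -4, which IS divisible by 4, so compatible.
    Write x = 7 + 8·t and substitute into x ≡ 3 (mod 4): 8·t ≡ 3 − 7 = -4 (mod 4).
    Divide the congruence (and modulus) by g = 4: 2·t ≡ -1 (mod 1).
    Modulo 1 every t works; take t = 0.
    Then x = 7 + 8·0 = 7, valid modulo lcm(8, 4) = 8: x ≡ 7 (mod 8).
  Combine with x ≡ 11 (mod 20): gcd(8, 20) = 4; 11 - 7 = 4, which IS divisible by 4, so compatible.
    Write x = 7 + 8·t and substitute into x ≡ 11 (mod 20): 8·t ≡ 11 − 7 = 4 (mod 20).
    Divide the congruence (and modulus) by g = 4: 2·t ≡ 1 (mod 5).
    The inverse of 2 mod 5 is 3 (since 2·3 = 6 = 1·5 + 1), so t ≡ 3·1 = 3 ≡ 3 (mod 5).
    Then x = 7 + 8·3 = 31, valid modulo lcm(8, 20) = 40: x ≡ 31 (mod 40).
Verify: 31 mod 8 = 7, 31 mod 4 = 3, 31 mod 20 = 11.

x ≡ 31 (mod 40).


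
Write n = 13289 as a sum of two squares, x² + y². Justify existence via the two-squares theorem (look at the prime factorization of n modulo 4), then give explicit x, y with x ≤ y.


Step 1: Factor n = 13289 = 97 · 137.
Step 2: Check the mod-4 condition on each prime factor: 97 ≡ 1 (mod 4), exponent 1; 137 ≡ 1 (mod 4), exponent 1.
All primes ≡ 3 (mod 4) appear to even exponent (or don't appear), so by the two-squares theorem n IS expressible as a sum of two squares.
Step 3: Build a representation. Here n = 97 · 137 is a product of primes ≡ 1 (mod 4). Each prime p ≡ 1 (mod 4) is itself a sum of two squares; find a² by testing p − a² for a perfect square:
  97: 97 − 1² = 96, 97 − 2² = 93, 97 − 3² = 88, 97 − 4² = 81 = 9² ⇒ 97 = 4² + 9².
  137: 137 − 1² = 136, 137 − 2² = 133, 137 − 3² = 128, 137 − 4² = 121 = 11² ⇒ 137 = 4² + 11².
  Combine using the Brahmagupta–Fibonacci identity (a² + b²)(c² + d²) = (ac − bd)² + (ad + bc)² = (ac + bd)² + (ad − bc)²:
  97 · 137 = 13289: from (4² + 9²)(4² + 11²), take (4·4 − 9·11, 4·11 + 9·4) = (16 − 99, 44 + 36) = (-83, 80); dropping signs (only squares matter) gives (83, 80); check 83² + 80² = 6889 + 6400 = 13289 ✓.
Step 4: Order so x ≤ y and verify: 80² + 83² = 6400 + 6889 = 13289 = n. ✓

n = 13289 = 80² + 83² (one valid representation with x ≤ y).


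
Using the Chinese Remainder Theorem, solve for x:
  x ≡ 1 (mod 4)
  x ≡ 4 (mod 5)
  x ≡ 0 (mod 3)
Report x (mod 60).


Moduli 4, 5, 3 are pairwise coprime; by CRT there is a unique solution modulo M = 4 · 5 · 3 = 60.
Solve pairwise, accumulating the modulus:
  Start with x ≡ 1 (mod 4).
  Combine with x ≡ 4 (mod 5): since gcd(4, 5) = 1, we get a unique residue mod 20.
    Write x = 1 + 4·t and substitute into x ≡ 4 (mod 5): 4·t ≡ 4 − 1 = 3 (mod 5).
    The inverse of 4 mod 5 is 4 (since 4·4 = 16 = 3·5 + 1), so t ≡ 4·3 = 12 ≡ 2 (mod 5).
    Then x = 1 + 4·2 = 9, valid modulo lcm(4, 5) = 20: x ≡ 9 (mod 20).
  Combine with x ≡ 0 (mod 3): since gcd(20, 3) = 1, we get a unique residue mod 60.
    Write x = 9 + 20·t and substitute into x ≡ 0 (mod 3): 20·t ≡ 0 − 9 = -9 (mod 3).
    Reduce coefficients mod 3: 2·t ≡ 0 (mod 3).
    The inverse of 2 mod 3 is 2 (since 2·2 = 4 = 1·3 + 1), so t ≡ 2·0 = 0 ≡ 0 (mod 3).
    Then x = 9 + 20·0 = 9, valid modulo lcm(20, 3) = 60: x ≡ 9 (mod 60).
Verify: 9 mod 4 = 1 ✓, 9 mod 5 = 4 ✓, 9 mod 3 = 0 ✓.

x ≡ 9 (mod 60).


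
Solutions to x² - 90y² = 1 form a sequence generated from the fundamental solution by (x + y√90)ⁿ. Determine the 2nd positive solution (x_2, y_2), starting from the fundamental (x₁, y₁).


Step 1: Find the fundamental solution (x₁, y₁) of x² - 90y² = 1.
  Expand √90 as a continued fraction. a₀ = ⌊√90⌋ = 9; iterate m_{k+1} = d_k·a_k − m_k, d_{k+1} = (90 − m_{k+1}²)/d_k, a_{k+1} = ⌊(a₀ + m_{k+1})/d_{k+1}⌋ (starting m₀ = 0, d₀ = 1), with convergents p_k = a_k·p_{k-1} + p_{k-2}, q_k = a_k·q_{k-1} + q_{k-2} (p₋₁ = 1, q₋₁ = 0):
  k = 0: a₀ = 9; p₀/q₀ = 9/1; p₀² − 90·q₀² = 81 − 90 = -9.
  k = 1: m = 9, d = 9, a = ⌊(9 + 9)/9⌋ = 2; p/q = (2·9 + 1)/(2·1 + 0) = 19/2; p² − 90·q² = 361 − 360 = 1.
  The first convergent with p² − 90·q² = 1 gives the fundamental solution (x₁, y₁) = (19, 2).
Step 2: Apply the recurrence (x_{n+1}, y_{n+1}) = (x₁x_n + 90y₁y_n, x₁y_n + y₁x_n) repeatedly.
  From (x_1, y_1) = (19, 2): x_2 = 19·19 + 90·2·2 = 721; y_2 = 19·2 + 2·19 = 76.
Step 3: Verify x_2² - 90·y_2² = 519841 - 519840 = 1 (should be 1). ✓

(x_1, y_1) = (19, 2); (x_2, y_2) = (721, 76).


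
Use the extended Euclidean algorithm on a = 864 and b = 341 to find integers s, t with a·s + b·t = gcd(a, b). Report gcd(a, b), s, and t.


Euclidean algorithm on (864, 341) — divide until remainder is 0:
  864 = 2 · 341 + 182
  341 = 1 · 182 + 159
  182 = 1 · 159 + 23
  159 = 6 · 23 + 21
  23 = 1 · 21 + 2
  21 = 10 · 2 + 1
  2 = 2 · 1 + 0
gcd(864, 341) = 1.
Track Bezout coefficients alongside the remainders: start with r₀ = 864 = a·1 + b·0 (s = 1, t = 0) and r₁ = 341 = a·0 + b·1 (s = 0, t = 1); each new remainder r_{k+1} = r_{k-1} − q_k·r_k inherits s_{k+1} = s_{k-1} − q_k·s_k, t_{k+1} = t_{k-1} − q_k·t_k, so r_k = a·s_k + b·t_k at every step:
  q = 2: r = 182, s = 1 − 2·0 = 1, t = 0 − 2·1 = -2  (check: 864·1 + 341·(-2) = 182)
  q = 1: r = 159, s = 0 − 1·1 = -1, t = 1 − 1·(-2) = 3  (check: 864·(-1) + 341·3 = 159)
  q = 1: r = 23, s = 1 − 1·(-1) = 2, t = -2 − 1·3 = -5  (check: 864·2 + 341·(-5) = 23)
  q = 6: r = 21, s = -1 − 6·2 = -13, t = 3 − 6·(-5) = 33  (check: 864·(-13) + 341·33 = 21)
  q = 1: r = 2, s = 2 − 1·(-13) = 15, t = -5 − 1·33 = -38  (check: 864·15 + 341·(-38) = 2)
  q = 10: r = 1, s = -13 − 10·15 = -163, t = 33 − 10·(-38) = 413  (check: 864·(-163) + 341·413 = 1)
The row with r = 1 (the gcd) gives the Bezout coefficients s = -163, t = 413.
Result: 864 · (-163) + 341 · (413) = 1.

gcd(864, 341) = 1; s = -163, t = 413 (check: 864·(-163) + 341·413 = 1).


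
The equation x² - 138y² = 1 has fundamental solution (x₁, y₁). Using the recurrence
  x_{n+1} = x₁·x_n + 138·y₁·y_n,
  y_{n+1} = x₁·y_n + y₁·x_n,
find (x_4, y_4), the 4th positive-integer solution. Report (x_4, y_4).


Step 1: Find the fundamental solution (x₁, y₁) of x² - 138y² = 1.
  Expand √138 as a continued fraction. a₀ = ⌊√138⌋ = 11; iterate m_{k+1} = d_k·a_k − m_k, d_{k+1} = (138 − m_{k+1}²)/d_k, a_{k+1} = ⌊(a₀ + m_{k+1})/d_{k+1}⌋ (starting m₀ = 0, d₀ = 1), with convergents p_k = a_k·p_{k-1} + p_{k-2}, q_k = a_k·q_{k-1} + q_{k-2} (p₋₁ = 1, q₋₁ = 0):
  k = 0: a₀ = 11; p₀/q₀ = 11/1; p₀² − 138·q₀² = 121 − 138 = -17.
  k = 1: m = 11, d = 17, a = ⌊(11 + 11)/17⌋ = 1; p/q = (1·11 + 1)/(1·1 + 0) = 12/1; p² − 138·q² = 144 − 138 = 6.
  k = 2: m = 6, d = 6, a = ⌊(11 + 6)/6⌋ = 2; p/q = (2·12 + 11)/(2·1 + 1) = 35/3; p² − 138·q² = 1225 − 1242 = -17.
  k = 3: m = 6, d = 17, a = ⌊(11 + 6)/17⌋ = 1; p/q = (1·35 + 12)/(1·3 + 1) = 47/4; p² − 138·q² = 2209 − 2208 = 1.
  The first convergent with p² − 138·q² = 1 gives the fundamental solution (x₁, y₁) = (47, 4).
Step 2: Apply the recurrence (x_{n+1}, y_{n+1}) = (x₁x_n + 138y₁y_n, x₁y_n + y₁x_n) repeatedly.
  From (x_1, y_1) = (47, 4): x_2 = 47·47 + 138·4·4 = 4417; y_2 = 47·4 + 4·47 = 376.
  From (x_2, y_2) = (4417, 376): x_3 = 47·4417 + 138·4·376 = 415151; y_3 = 47·376 + 4·4417 = 35340.
  From (x_3, y_3) = (415151, 35340): x_4 = 47·415151 + 138·4·35340 = 39019777; y_4 = 47·35340 + 4·415151 = 3321584.
Step 3: Verify x_4² - 138·y_4² = 1522542997129729 - 1522542997129728 = 1 (should be 1). ✓

(x_1, y_1) = (47, 4); (x_4, y_4) = (39019777, 3321584).


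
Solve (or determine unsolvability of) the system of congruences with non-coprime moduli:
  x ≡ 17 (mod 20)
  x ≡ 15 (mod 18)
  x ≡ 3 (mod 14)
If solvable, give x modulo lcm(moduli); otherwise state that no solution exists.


Moduli 20, 18, 14 are not pairwise coprime, so CRT works modulo lcm(m_i) when all pairwise compatibility conditions hold.
Pairwise compatibility: gcd(m_i, m_j) must divide a_i - a_j for every pair.
Merge one congruence at a time:
  Start: x ≡ 17 (mod 20).
  Combine with x ≡ 15 (mod 18): gcd(20, 18) = 2; 15 - 17 = -2, which IS divisible by 2, so compatible.
    Write x = 17 + 20·t and substitute into x ≡ 15 (mod 18): 20·t ≡ 15 − 17 = -2 (mod 18).
    Divide the congruence (and modulus) by g = 2: 10·t ≡ -1 (mod 9).
    Reduce coefficients mod 9: 1·t ≡ 8 (mod 9).
    So t ≡ 8 (mod 9).
    Then x = 17 + 20·8 = 177, valid modulo lcm(20, 18) = 180: x ≡ 177 (mod 180).
  Combine with x ≡ 3 (mod 14): gcd(180, 14) = 2; 3 - 177 = -174, which IS divisible by 2, so compatible.
    Write x = 177 + 180·t and substitute into x ≡ 3 (mod 14): 180·t ≡ 3 − 177 = -174 (mod 14).
    Divide the congruence (and modulus) by g = 2: 90·t ≡ -87 (mod 7).
    Reduce coefficients mod 7: 6·t ≡ 4 (mod 7).
    The inverse of 6 mod 7 is 6 (since 6·6 = 36 = 5·7 + 1), so t ≡ 6·4 = 24 ≡ 3 (mod 7).
    Then x = 177 + 180·3 = 717, valid modulo lcm(180, 14) = 1260: x ≡ 717 (mod 1260).
Verify: 717 mod 20 = 17, 717 mod 18 = 15, 717 mod 14 = 3.

x ≡ 717 (mod 1260).


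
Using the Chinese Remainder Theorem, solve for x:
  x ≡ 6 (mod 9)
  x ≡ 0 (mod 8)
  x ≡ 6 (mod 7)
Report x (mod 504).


Moduli 9, 8, 7 are pairwise coprime; by CRT there is a unique solution modulo M = 9 · 8 · 7 = 504.
Solve pairwise, accumulating the modulus:
  Start with x ≡ 6 (mod 9).
  Combine with x ≡ 0 (mod 8): since gcd(9, 8) = 1, we get a unique residue mod 72.
    Write x = 6 + 9·t and substitute into x ≡ 0 (mod 8): 9·t ≡ 0 − 6 = -6 (mod 8).
    Reduce coefficients mod 8: 1·t ≡ 2 (mod 8).
    So t ≡ 2 (mod 8).
    Then x = 6 + 9·2 = 24, valid modulo lcm(9, 8) = 72: x ≡ 24 (mod 72).
  Combine with x ≡ 6 (mod 7): since gcd(72, 7) = 1, we get a unique residue mod 504.
    Write x = 24 + 72·t and substitute into x ≡ 6 (mod 7): 72·t ≡ 6 − 24 = -18 (mod 7).
    Reduce coefficients mod 7: 2·t ≡ 3 (mod 7).
    The inverse of 2 mod 7 is 4 (since 2·4 = 8 = 1·7 + 1), so t ≡ 4·3 = 12 ≡ 5 (mod 7).
    Then x = 24 + 72·5 = 384, valid modulo lcm(72, 7) = 504: x ≡ 384 (mod 504).
Verify: 384 mod 9 = 6 ✓, 384 mod 8 = 0 ✓, 384 mod 7 = 6 ✓.

x ≡ 384 (mod 504).


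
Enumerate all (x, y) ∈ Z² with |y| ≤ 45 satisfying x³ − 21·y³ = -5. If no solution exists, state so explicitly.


The equation is x³ - 21y³ = -5. For fixed y, x³ = 21·y³ − 5, so a solution requires the RHS to be a perfect cube.
Strategy: iterate y from -45 to 45, compute RHS = 21·y³ − 5, and check whether it is a (positive or negative) perfect cube.
Check small values of y:
  y = 0: RHS = -5 is not a perfect cube.
  y = 1: RHS = 16 is not a perfect cube.
  y = -1: RHS = -26 is not a perfect cube.
  y = 2: RHS = 163 is not a perfect cube.
  y = -2: RHS = -173 is not a perfect cube.
  y = 3: RHS = 562 is not a perfect cube.
  y = -3: RHS = -572 is not a perfect cube.
Continuing the search up to |y| = 45 finds no solutions either.
No (x, y) in the scanned range satisfies the equation.

No integer solutions with |y| ≤ 45.


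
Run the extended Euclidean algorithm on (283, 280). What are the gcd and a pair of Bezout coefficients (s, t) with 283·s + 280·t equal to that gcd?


Euclidean algorithm on (283, 280) — divide until remainder is 0:
  283 = 1 · 280 + 3
  280 = 93 · 3 + 1
  3 = 3 · 1 + 0
gcd(283, 280) = 1.
Track Bezout coefficients alongside the remainders: start with r₀ = 283 = a·1 + b·0 (s = 1, t = 0) and r₁ = 280 = a·0 + b·1 (s = 0, t = 1); each new remainder r_{k+1} = r_{k-1} − q_k·r_k inherits s_{k+1} = s_{k-1} − q_k·s_k, t_{k+1} = t_{k-1} − q_k·t_k, so r_k = a·s_k + b·t_k at every step:
  q = 1: r = 3, s = 1 − 1·0 = 1, t = 0 − 1·1 = -1  (check: 283·1 + 280·(-1) = 3)
  q = 93: r = 1, s = 0 − 93·1 = -93, t = 1 − 93·(-1) = 94  (check: 283·(-93) + 280·94 = 1)
The row with r = 1 (the gcd) gives the Bezout coefficients s = -93, t = 94.
Result: 283 · (-93) + 280 · (94) = 1.

gcd(283, 280) = 1; s = -93, t = 94 (check: 283·(-93) + 280·94 = 1).


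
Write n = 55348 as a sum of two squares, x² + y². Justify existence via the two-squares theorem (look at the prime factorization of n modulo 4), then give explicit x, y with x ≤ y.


Step 1: Factor n = 55348 = 2^2 · 101 · 137.
Step 2: Check the mod-4 condition on each prime factor: 2 = 2 (special); 101 ≡ 1 (mod 4), exponent 1; 137 ≡ 1 (mod 4), exponent 1.
All primes ≡ 3 (mod 4) appear to even exponent (or don't appear), so by the two-squares theorem n IS expressible as a sum of two squares.
Step 3: Build a representation. Group n = k² · m with k = 2 and m = 101 · 137 = 13837 (a product of primes ≡ 1 (mod 4)); a representation of m scales to one of n via (k·x)² + (k·y)² = k²(x² + y²). Each prime p ≡ 1 (mod 4) is itself a sum of two squares; find a² by testing p − a² for a perfect square:
  101: 101 − 1² = 100 = 10² ⇒ 101 = 1² + 10².
  137: 137 − 1² = 136, 137 − 2² = 133, 137 − 3² = 128, 137 − 4² = 121 = 11² ⇒ 137 = 4² + 11².
  Combine using the Brahmagupta–Fibonacci identity (a² + b²)(c² + d²) = (ac − bd)² + (ad + bc)² = (ac + bd)² + (ad − bc)²:
  101 · 137 = 13837: from (1² + 10²)(4² + 11²), take (1·4 − 10·11, 1·11 + 10·4) = (4 − 110, 11 + 40) = (-106, 51); dropping signs (only squares matter) gives (106, 51); check 106² + 51² = 11236 + 2601 = 13837 ✓.
  Scale by k = 2: (2·106, 2·51) = (212, 102).
Step 4: Order so x ≤ y and verify: 102² + 212² = 10404 + 44944 = 55348 = n. ✓

n = 55348 = 102² + 212² (one valid representation with x ≤ y).


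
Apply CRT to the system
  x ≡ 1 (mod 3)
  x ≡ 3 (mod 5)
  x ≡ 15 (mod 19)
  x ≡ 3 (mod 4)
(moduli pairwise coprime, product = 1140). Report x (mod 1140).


Product of moduli M = 3 · 5 · 19 · 4 = 1140.
Merge one congruence at a time:
  Start: x ≡ 1 (mod 3).
  Combine with x ≡ 3 (mod 5); new modulus lcm = 15.
    Write x = 1 + 3·t and substitute into x ≡ 3 (mod 5): 3·t ≡ 3 − 1 = 2 (mod 5).
    The inverse of 3 mod 5 is 2 (since 3·2 = 6 = 1·5 + 1), so t ≡ 2·2 = 4 ≡ 4 (mod 5).
    Then x = 1 + 3·4 = 13, valid modulo lcm(3, 5) = 15: x ≡ 13 (mod 15).
  Combine with x ≡ 15 (mod 19); new modulus lcm = 285.
    Write x = 13 + 15·t and substitute into x ≡ 15 (mod 19): 15·t ≡ 15 − 13 = 2 (mod 19).
    The inverse of 15 mod 19 is 14 (since 15·14 = 210 = 11·19 + 1), so t ≡ 14·2 = 28 ≡ 9 (mod 19).
    Then x = 13 + 15·9 = 148, valid modulo lcm(15, 19) = 285: x ≡ 148 (mod 285).
  Combine with x ≡ 3 (mod 4); new modulus lcm = 1140.
    Write x = 148 + 285·t and substitute into x ≡ 3 (mod 4): 285·t ≡ 3 − 148 = -145 (mod 4).
    Reduce coefficients mod 4: 1·t ≡ 3 (mod 4).
    So t ≡ 3 (mod 4).
    Then x = 148 + 285·3 = 1003, valid modulo lcm(285, 4) = 1140: x ≡ 1003 (mod 1140).
Verify against each original: 1003 mod 3 = 1, 1003 mod 5 = 3, 1003 mod 19 = 15, 1003 mod 4 = 3.

x ≡ 1003 (mod 1140).


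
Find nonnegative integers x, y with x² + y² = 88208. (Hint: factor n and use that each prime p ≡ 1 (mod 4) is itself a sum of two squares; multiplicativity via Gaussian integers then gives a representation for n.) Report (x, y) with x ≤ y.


Step 1: Factor n = 88208 = 2^4 · 37 · 149.
Step 2: Check the mod-4 condition on each prime factor: 2 = 2 (special); 37 ≡ 1 (mod 4), exponent 1; 149 ≡ 1 (mod 4), exponent 1.
All primes ≡ 3 (mod 4) appear to even exponent (or don't appear), so by the two-squares theorem n IS expressible as a sum of two squares.
Step 3: Build a representation. Group n = k² · m with k = 4 and m = 37 · 149 = 5513 (a product of primes ≡ 1 (mod 4)); a representation of m scales to one of n via (k·x)² + (k·y)² = k²(x² + y²). Each prime p ≡ 1 (mod 4) is itself a sum of two squares; find a² by testing p − a² for a perfect square:
  37: 37 − 1² = 36 = 6² ⇒ 37 = 1² + 6².
  149: 149 − 1² = 148, 149 − 2² = 145, 149 − 3² = 140, 149 − 4² = 133, 149 − 5² = 124, 149 − 6² = 113, 149 − 7² = 100 = 10² ⇒ 149 = 7² + 10².
  Combine using the Brahmagupta–Fibonacci identity (a² + b²)(c² + d²) = (ac − bd)² + (ad + bc)² = (ac + bd)² + (ad − bc)²:
  37 · 149 = 5513: from (1² + 6²)(7² + 10²), take (1·7 − 6·10, 1·10 + 6·7) = (7 − 60, 10 + 42) = (-53, 52); dropping signs (only squares matter) gives (53, 52); check 53² + 52² = 2809 + 2704 = 5513 ✓.
  Scale by k = 4: (4·53, 4·52) = (212, 208).
Step 4: Order so x ≤ y and verify: 208² + 212² = 43264 + 44944 = 88208 = n. ✓

n = 88208 = 208² + 212² (one valid representation with x ≤ y).


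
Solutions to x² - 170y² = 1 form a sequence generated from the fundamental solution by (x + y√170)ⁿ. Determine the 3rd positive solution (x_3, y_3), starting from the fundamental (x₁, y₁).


Step 1: Find the fundamental solution (x₁, y₁) of x² - 170y² = 1.
  Expand √170 as a continued fraction. a₀ = ⌊√170⌋ = 13; iterate m_{k+1} = d_k·a_k − m_k, d_{k+1} = (170 − m_{k+1}²)/d_k, a_{k+1} = ⌊(a₀ + m_{k+1})/d_{k+1}⌋ (starting m₀ = 0, d₀ = 1), with convergents p_k = a_k·p_{k-1} + p_{k-2}, q_k = a_k·q_{k-1} + q_{k-2} (p₋₁ = 1, q₋₁ = 0):
  k = 0: a₀ = 13; p₀/q₀ = 13/1; p₀² − 170·q₀² = 169 − 170 = -1.
  k = 1: m = 13, d = 1, a = ⌊(13 + 13)/1⌋ = 26; p/q = (26·13 + 1)/(26·1 + 0) = 339/26; p² − 170·q² = 114921 − 114920 = 1.
  The first convergent with p² − 170·q² = 1 gives the fundamental solution (x₁, y₁) = (339, 26).
Step 2: Apply the recurrence (x_{n+1}, y_{n+1}) = (x₁x_n + 170y₁y_n, x₁y_n + y₁x_n) repeatedly.
  From (x_1, y_1) = (339, 26): x_2 = 339·339 + 170·26·26 = 229841; y_2 = 339·26 + 26·339 = 17628.
  From (x_2, y_2) = (229841, 17628): x_3 = 339·229841 + 170·26·17628 = 155831859; y_3 = 339·17628 + 26·229841 = 11951758.
Step 3: Verify x_3² - 170·y_3² = 24283568279395881 - 24283568279395880 = 1 (should be 1). ✓

(x_1, y_1) = (339, 26); (x_3, y_3) = (155831859, 11951758).
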